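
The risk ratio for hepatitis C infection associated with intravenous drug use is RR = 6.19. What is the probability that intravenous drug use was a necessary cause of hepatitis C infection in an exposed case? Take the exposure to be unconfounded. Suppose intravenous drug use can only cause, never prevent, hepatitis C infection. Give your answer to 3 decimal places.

Under exogeneity and monotonicity, PN = (RR − 1) / RR = 1 − 1/RR.
PN = (6.19 − 1) / 6.19 = 5.19 / 6.19 ≈ 0.8384

PN ≈ 0.838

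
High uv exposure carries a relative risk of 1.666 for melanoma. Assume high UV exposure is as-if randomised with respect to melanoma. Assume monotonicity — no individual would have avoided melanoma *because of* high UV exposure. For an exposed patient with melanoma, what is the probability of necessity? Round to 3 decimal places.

Under exogeneity and monotonicity, PN = (RR − 1) / RR = 1 − 1/RR.
PN = (1.666 − 1) / 1.666 = 0.666 / 1.666 ≈ 0.3998

PN ≈ 0.400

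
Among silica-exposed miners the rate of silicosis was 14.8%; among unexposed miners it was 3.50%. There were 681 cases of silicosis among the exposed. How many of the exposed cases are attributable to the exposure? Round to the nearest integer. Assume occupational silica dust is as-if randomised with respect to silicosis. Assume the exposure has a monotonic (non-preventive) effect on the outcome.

p₁ = 0.148, p₀ = 0.035.
PN = (p₁ − p₀)/p₁ = (0.148 − 0.035) / 0.148 ≈ 0.76351.
Attributable cases ≈ PN × (exposed cases) = 0.76351 × 681 ≈ 519.95.

about 520 cases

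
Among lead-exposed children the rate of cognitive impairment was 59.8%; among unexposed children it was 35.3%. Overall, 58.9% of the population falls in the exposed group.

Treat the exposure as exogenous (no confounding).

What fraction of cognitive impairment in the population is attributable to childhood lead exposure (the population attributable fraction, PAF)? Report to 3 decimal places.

p₁ = 0.598, p₀ = 0.353.
Overall risk P(Y=1) = π·p₁ + (1−π)·p₀ = 0.589×0.598 + 0.411×0.353 = 0.4973.
Under exogeneity, PAF = [P(Y=1) − p₀] / P(Y=1).
PAF = (0.4973 − 0.353) / 0.4973 ≈ 0.2902

PAF ≈ 0.290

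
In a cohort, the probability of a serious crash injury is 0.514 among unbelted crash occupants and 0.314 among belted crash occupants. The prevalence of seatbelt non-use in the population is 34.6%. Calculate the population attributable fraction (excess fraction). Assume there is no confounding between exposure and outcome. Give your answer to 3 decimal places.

PAF ≈ 0.181

Let p₁ = 0.514, p₀ = 0.314.
Overall risk P(Y=1) = π·p₁ + (1−π)·p₀ = 0.346×0.514 + 0.654×0.314 = 0.3832.
Under exogeneity, PAF = [P(Y=1) − p₀] / P(Y=1).
PAF = (0.3832 − 0.314) / 0.3832 ≈ 0.1806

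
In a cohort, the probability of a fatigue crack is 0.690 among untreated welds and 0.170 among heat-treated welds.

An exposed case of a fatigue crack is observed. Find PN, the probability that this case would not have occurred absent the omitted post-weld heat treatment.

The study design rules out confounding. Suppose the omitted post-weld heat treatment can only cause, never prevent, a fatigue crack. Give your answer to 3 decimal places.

Let p₁ = 0.69, p₀ = 0.17.
Under exogeneity and monotonicity, PN = (p₁ − p₀) / p₁.
PN = (0.69 − 0.17) / 0.69 = 0.52 / 0.69 ≈ 0.7536

PN ≈ 0.754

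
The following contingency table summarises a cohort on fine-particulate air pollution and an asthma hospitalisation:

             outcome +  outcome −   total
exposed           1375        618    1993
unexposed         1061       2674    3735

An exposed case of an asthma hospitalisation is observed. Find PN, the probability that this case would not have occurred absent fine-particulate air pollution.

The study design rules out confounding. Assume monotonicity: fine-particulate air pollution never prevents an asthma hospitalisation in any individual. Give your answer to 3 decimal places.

p₁ = P(outcome | exposed) = 1375/1993 = 0.68991
p₀ = P(outcome | unexposed) = 1061/3735 = 0.28407
Under exogeneity and monotonicity, PN = (p₁ − p₀) / p₁.
PN = (0.68991 − 0.28407) / 0.68991 = 0.40585 / 0.68991 ≈ 0.5883

PN ≈ 0.588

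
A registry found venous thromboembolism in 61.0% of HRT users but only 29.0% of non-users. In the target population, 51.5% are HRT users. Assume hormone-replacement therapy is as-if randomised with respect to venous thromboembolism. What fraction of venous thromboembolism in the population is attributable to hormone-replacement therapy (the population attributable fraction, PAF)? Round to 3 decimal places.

p₁ = 0.61, p₀ = 0.29.
Overall risk P(Y=1) = π·p₁ + (1−π)·p₀ = 0.515×0.61 + 0.485×0.29 = 0.4548.
Under exogeneity, PAF = [P(Y=1) − p₀] / P(Y=1).
PAF = (0.4548 − 0.29) / 0.4548 ≈ 0.3624

PAF ≈ 0.362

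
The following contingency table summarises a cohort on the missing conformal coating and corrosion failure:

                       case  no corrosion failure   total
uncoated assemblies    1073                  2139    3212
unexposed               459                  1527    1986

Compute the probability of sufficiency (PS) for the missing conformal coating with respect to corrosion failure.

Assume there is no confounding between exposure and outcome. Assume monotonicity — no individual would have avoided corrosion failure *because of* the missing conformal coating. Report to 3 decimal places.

PS ≈ 0.134

p₁ = P(outcome | exposed) = 1073/3212 = 0.33406
p₀ = P(outcome | unexposed) = 459/1986 = 0.23112
Under exogeneity and monotonicity, PS = (p₁ − p₀)/(1 − p₀).
PS = (0.33406 − 0.23112) / 0.76888 ≈ 0.1339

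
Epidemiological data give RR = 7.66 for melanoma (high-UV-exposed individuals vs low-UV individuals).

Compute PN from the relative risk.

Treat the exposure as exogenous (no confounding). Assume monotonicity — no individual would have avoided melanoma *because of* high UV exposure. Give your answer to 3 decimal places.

PN ≈ 0.869

Under exogeneity and monotonicity, PN = (RR − 1) / RR = 1 − 1/RR.
PN = (7.66 − 1) / 7.66 = 6.66 / 7.66 ≈ 0.8695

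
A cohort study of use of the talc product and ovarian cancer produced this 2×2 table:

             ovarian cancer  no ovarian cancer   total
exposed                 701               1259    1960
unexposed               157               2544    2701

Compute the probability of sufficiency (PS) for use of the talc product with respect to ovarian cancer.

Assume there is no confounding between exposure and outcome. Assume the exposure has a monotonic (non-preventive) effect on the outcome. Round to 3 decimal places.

p₁ = P(outcome | exposed) = 701/1960 = 0.35765
p₀ = P(outcome | unexposed) = 157/2701 = 0.058127
Under exogeneity and monotonicity, PS = (p₁ − p₀)/(1 − p₀).
PS = (0.35765 − 0.058127) / 0.94187 ≈ 0.3180

PS ≈ 0.318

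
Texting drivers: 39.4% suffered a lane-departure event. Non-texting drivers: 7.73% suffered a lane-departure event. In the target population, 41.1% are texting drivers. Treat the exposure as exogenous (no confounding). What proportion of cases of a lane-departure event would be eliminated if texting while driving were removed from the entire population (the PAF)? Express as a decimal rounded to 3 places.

PAF ≈ 0.627

p₁ = 0.394, p₀ = 0.0773.
Overall risk P(Y=1) = π·p₁ + (1−π)·p₀ = 0.411×0.394 + 0.589×0.0773 = 0.20746.
Under exogeneity, PAF = [P(Y=1) − p₀] / P(Y=1).
PAF = (0.20746 − 0.0773) / 0.20746 ≈ 0.6274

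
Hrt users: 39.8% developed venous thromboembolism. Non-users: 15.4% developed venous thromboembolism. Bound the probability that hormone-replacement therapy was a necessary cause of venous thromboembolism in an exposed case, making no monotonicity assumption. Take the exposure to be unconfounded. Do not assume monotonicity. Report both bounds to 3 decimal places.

0.613 ≤ PN ≤ 1.000

p₁ = 0.398, p₀ = 0.154.
Under exogeneity alone the bounds on PN are max{0,(p₁−p₀)/p₁} ≤ PN ≤ min{1,(1−p₀)/p₁}.
  lower = (p₁ − p₀)/p₁ = 0.244 / 0.398 ≈ 0.6131
  upper = min{1, (1 − p₀)/p₁} = 0.846 / 0.398 ≈ 2.1256 → capped at 1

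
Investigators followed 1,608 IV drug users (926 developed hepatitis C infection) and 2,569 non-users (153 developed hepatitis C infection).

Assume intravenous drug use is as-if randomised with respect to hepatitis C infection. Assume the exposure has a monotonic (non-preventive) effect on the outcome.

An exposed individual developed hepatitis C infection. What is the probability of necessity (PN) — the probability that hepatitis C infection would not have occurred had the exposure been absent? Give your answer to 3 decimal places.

p₁ = P(outcome | exposed) = 926/1608 = 0.57587
p₀ = P(outcome | unexposed) = 153/2569 = 0.059556
Under exogeneity and monotonicity, PN = (p₁ − p₀) / p₁.
PN = (0.57587 − 0.059556) / 0.57587 = 0.51631 / 0.57587 ≈ 0.8966

PN ≈ 0.897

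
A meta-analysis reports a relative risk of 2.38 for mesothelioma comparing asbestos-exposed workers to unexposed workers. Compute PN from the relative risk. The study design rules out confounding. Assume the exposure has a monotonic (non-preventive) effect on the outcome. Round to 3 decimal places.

Under exogeneity and monotonicity, PN = (RR − 1) / RR = 1 − 1/RR.
PN = (2.38 − 1) / 2.38 = 1.38 / 2.38 ≈ 0.5798

PN ≈ 0.580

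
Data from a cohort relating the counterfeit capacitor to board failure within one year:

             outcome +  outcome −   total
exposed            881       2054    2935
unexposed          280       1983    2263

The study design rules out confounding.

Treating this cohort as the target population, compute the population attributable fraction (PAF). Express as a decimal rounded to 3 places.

PAF ≈ 0.446

p₁ = P(outcome | exposed) = 881/2935 = 0.30017
p₀ = P(outcome | unexposed) = 280/2263 = 0.12373
Exposure prevalence π = 2935/5198 = 0.56464; overall risk P(Y=1) = 0.22336.
Under exogeneity, PAF = [P(Y=1) − p₀]/P(Y=1).
PAF = (0.22336 − 0.12373) / 0.22336 ≈ 0.4460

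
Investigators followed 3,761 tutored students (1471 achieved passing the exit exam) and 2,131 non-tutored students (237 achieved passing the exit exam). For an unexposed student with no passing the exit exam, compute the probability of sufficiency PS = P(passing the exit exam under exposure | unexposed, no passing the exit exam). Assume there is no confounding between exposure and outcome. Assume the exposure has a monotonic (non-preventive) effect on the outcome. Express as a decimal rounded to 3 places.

PS ≈ 0.315

p₁ = P(outcome | exposed) = 1471/3761 = 0.39112
p₀ = P(outcome | unexposed) = 237/2131 = 0.11122
Under exogeneity and monotonicity, PS = (p₁ − p₀) / (1 − p₀).
PS = (0.39112 − 0.11122) / (1 − 0.11122) = 0.2799 / 0.88878 ≈ 0.3149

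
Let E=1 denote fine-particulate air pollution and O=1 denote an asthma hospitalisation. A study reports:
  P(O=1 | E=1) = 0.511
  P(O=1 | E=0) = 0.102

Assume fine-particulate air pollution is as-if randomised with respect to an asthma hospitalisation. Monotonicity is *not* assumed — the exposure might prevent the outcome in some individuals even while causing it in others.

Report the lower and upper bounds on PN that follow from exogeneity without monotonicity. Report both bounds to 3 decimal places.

0.800 ≤ PN ≤ 1.000

Let p₁ = 0.511, p₀ = 0.102.
Under exogeneity alone the bounds on PN are max{0,(p₁−p₀)/p₁} ≤ PN ≤ min{1,(1−p₀)/p₁}.
  lower = (p₁ − p₀)/p₁ = 0.409 / 0.511 ≈ 0.8004
  upper = min{1, (1 − p₀)/p₁} = 0.898 / 0.511 ≈ 1.7573 → capped at 1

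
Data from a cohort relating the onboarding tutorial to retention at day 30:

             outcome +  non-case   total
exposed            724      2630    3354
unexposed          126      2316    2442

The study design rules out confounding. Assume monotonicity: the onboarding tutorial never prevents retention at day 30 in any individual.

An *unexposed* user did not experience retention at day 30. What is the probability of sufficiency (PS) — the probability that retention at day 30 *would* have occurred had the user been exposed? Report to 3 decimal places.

PS ≈ 0.173

p₁ = P(outcome | exposed) = 724/3354 = 0.21586
p₀ = P(outcome | unexposed) = 126/2442 = 0.051597
Under exogeneity and monotonicity, PS = (p₁ − p₀) / (1 − p₀).
PS = (0.21586 − 0.051597) / (1 − 0.051597) = 0.16426 / 0.9484 ≈ 0.1732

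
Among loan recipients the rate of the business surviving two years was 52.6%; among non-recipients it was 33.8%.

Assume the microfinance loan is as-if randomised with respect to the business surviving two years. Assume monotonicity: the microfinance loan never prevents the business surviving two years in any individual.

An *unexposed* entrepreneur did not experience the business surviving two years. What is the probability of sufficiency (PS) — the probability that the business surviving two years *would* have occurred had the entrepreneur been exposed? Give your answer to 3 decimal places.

p₁ = 0.526, p₀ = 0.338.
Under exogeneity and monotonicity, PS = (p₁ − p₀) / (1 − p₀).
PS = (0.526 − 0.338) / (1 − 0.338) = 0.188 / 0.662 ≈ 0.2840

PS ≈ 0.284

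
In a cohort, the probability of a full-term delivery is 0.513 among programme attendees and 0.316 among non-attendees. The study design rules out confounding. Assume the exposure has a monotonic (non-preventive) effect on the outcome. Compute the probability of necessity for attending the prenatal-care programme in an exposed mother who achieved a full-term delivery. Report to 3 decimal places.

PN ≈ 0.384

Let p₁ = 0.513, p₀ = 0.316.
Under exogeneity and monotonicity, PN = (p₁ − p₀) / p₁.
PN = (0.513 − 0.316) / 0.513 = 0.197 / 0.513 ≈ 0.3840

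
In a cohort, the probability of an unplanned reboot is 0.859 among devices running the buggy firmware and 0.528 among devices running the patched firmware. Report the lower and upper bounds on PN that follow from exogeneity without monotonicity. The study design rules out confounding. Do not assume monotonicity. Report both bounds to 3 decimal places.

Let p₁ = 0.859, p₀ = 0.528.
Under exogeneity alone the bounds on PN are max{0,(p₁−p₀)/p₁} ≤ PN ≤ min{1,(1−p₀)/p₁}.
  lower = (p₁ − p₀)/p₁ = 0.331 / 0.859 ≈ 0.3853
  upper = min{1, (1 − p₀)/p₁} = 0.472 / 0.859 ≈ 0.5495

0.385 ≤ PN ≤ 0.549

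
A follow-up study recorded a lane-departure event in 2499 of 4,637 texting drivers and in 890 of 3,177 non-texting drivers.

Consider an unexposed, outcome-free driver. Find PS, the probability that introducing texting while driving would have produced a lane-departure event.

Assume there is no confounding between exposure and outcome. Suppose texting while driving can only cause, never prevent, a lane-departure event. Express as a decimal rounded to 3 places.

p₁ = P(outcome | exposed) = 2499/4637 = 0.53893
p₀ = P(outcome | unexposed) = 890/3177 = 0.28014
Under exogeneity and monotonicity, PS = (p₁ − p₀) / (1 − p₀).
PS = (0.53893 − 0.28014) / (1 − 0.28014) = 0.25879 / 0.71986 ≈ 0.3595

PS ≈ 0.359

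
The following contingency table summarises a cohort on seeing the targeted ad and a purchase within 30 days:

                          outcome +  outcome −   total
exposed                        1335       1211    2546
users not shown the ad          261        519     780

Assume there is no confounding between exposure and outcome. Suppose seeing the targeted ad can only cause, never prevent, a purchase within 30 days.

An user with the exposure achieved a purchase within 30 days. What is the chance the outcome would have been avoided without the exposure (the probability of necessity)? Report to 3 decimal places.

PN ≈ 0.362

p₁ = P(outcome | exposed) = 1335/2546 = 0.52435
p₀ = P(outcome | unexposed) = 261/780 = 0.33462
Under exogeneity and monotonicity, PN = (p₁ − p₀)/p₁.
PN = (0.52435 − 0.33462) / 0.52435 ≈ 0.3618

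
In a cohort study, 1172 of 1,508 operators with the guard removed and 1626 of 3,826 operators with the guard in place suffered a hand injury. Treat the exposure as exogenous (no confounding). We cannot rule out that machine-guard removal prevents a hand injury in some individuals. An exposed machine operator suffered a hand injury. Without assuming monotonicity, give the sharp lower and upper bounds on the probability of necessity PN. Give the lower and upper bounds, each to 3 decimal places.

p₁ = P(outcome | exposed) = 1172/1508 = 0.77719
p₀ = P(outcome | unexposed) = 1626/3826 = 0.42499
Under exogeneity alone the bounds on PN are max{0,(p₁−p₀)/p₁} ≤ PN ≤ min{1,(1−p₀)/p₁}.
  lower = (p₁ − p₀)/p₁ = 0.3522 / 0.77719 ≈ 0.4532
  upper = min{1, (1 − p₀)/p₁} = 0.57501 / 0.77719 ≈ 0.7399

0.453 ≤ PN ≤ 0.740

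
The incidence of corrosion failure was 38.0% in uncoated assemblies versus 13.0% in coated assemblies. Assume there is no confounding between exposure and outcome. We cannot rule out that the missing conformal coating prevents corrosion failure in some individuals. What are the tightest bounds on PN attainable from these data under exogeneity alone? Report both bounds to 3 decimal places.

p₁ = 0.38, p₀ = 0.13.
Under exogeneity alone the bounds on PN are max{0,(p₁−p₀)/p₁} ≤ PN ≤ min{1,(1−p₀)/p₁}.
  lower = (p₁ − p₀)/p₁ = 0.25 / 0.38 ≈ 0.6579
  upper = min{1, (1 − p₀)/p₁} = 0.87 / 0.38 ≈ 2.2895 → capped at 1

0.658 ≤ PN ≤ 1.000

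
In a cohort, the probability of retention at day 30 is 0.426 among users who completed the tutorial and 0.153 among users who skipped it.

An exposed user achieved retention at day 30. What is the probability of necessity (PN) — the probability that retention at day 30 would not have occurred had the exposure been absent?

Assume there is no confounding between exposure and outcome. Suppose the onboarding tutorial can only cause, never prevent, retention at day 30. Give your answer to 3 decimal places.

PN ≈ 0.641

Let p₁ = 0.426, p₀ = 0.153.
Under exogeneity and monotonicity, PN = (p₁ − p₀) / p₁.
PN = (0.426 − 0.153) / 0.426 = 0.273 / 0.426 ≈ 0.6408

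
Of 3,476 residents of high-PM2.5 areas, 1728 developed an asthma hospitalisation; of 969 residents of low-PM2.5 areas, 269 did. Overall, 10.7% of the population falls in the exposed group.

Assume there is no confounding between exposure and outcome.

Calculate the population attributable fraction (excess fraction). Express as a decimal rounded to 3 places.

p₁ = P(outcome | exposed) = 1728/3476 = 0.49712
p₀ = P(outcome | unexposed) = 269/969 = 0.27761
Overall risk P(Y=1) = π·p₁ + (1−π)·p₀ = 0.107×0.49712 + 0.893×0.27761 = 0.30109.
Under exogeneity, PAF = [P(Y=1) − p₀] / P(Y=1).
PAF = (0.30109 − 0.27761) / 0.30109 ≈ 0.0780

PAF ≈ 0.078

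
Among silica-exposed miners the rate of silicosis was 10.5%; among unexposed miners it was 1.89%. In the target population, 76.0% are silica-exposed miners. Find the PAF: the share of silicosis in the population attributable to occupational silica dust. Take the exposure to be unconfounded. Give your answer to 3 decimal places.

PAF ≈ 0.776

p₁ = 0.105, p₀ = 0.0189.
Overall risk P(Y=1) = π·p₁ + (1−π)·p₀ = 0.76×0.105 + 0.24×0.0189 = 0.084336.
Under exogeneity, PAF = [P(Y=1) − p₀] / P(Y=1).
PAF = (0.084336 − 0.0189) / 0.084336 ≈ 0.7759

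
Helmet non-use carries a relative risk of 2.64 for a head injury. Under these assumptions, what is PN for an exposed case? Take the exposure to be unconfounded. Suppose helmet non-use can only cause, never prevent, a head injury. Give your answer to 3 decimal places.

Under exogeneity and monotonicity, PN = (RR − 1) / RR = 1 − 1/RR.
PN = (2.64 − 1) / 2.64 = 1.64 / 2.64 ≈ 0.6212

PN ≈ 0.621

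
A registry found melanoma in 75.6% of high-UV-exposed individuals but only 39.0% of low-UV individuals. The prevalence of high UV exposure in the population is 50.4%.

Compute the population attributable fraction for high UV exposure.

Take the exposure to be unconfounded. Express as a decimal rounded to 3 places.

PAF ≈ 0.321

p₁ = 0.756, p₀ = 0.39.
Overall risk P(Y=1) = π·p₁ + (1−π)·p₀ = 0.504×0.756 + 0.496×0.39 = 0.57446.
Under exogeneity, PAF = [P(Y=1) − p₀] / P(Y=1).
PAF = (0.57446 − 0.39) / 0.57446 ≈ 0.3211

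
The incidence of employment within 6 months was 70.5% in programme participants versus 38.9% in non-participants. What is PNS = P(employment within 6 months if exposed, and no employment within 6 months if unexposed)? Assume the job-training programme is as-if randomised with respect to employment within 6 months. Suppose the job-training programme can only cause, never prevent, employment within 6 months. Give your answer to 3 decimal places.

p₁ = 0.705, p₀ = 0.389.
Under exogeneity and monotonicity, PNS = p₁ − p₀.
PNS = 0.705 − 0.389 = 0.316

PNS ≈ 0.316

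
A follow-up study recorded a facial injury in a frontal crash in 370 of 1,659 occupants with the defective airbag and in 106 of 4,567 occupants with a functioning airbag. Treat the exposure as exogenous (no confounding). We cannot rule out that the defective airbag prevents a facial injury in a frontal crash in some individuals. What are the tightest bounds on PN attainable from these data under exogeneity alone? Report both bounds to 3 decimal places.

p₁ = P(outcome | exposed) = 370/1659 = 0.22303
p₀ = P(outcome | unexposed) = 106/4567 = 0.02321
Under exogeneity alone the bounds on PN are max{0,(p₁−p₀)/p₁} ≤ PN ≤ min{1,(1−p₀)/p₁}.
  lower = (p₁ − p₀)/p₁ = 0.19982 / 0.22303 ≈ 0.8959
  upper = min{1, (1 − p₀)/p₁} = 0.97679 / 0.22303 ≈ 4.3797 → capped at 1

0.896 ≤ PN ≤ 1.000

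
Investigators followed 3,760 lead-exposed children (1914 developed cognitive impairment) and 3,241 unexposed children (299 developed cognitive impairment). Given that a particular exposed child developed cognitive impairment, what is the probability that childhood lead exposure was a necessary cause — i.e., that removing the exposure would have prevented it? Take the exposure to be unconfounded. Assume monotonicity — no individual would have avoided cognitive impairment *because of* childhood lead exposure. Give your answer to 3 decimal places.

p₁ = P(outcome | exposed) = 1914/3760 = 0.50904
p₀ = P(outcome | unexposed) = 299/3241 = 0.092255
Under exogeneity and monotonicity, PN = (p₁ − p₀) / p₁.
PN = (0.50904 − 0.092255) / 0.50904 = 0.41679 / 0.50904 ≈ 0.8188

PN ≈ 0.819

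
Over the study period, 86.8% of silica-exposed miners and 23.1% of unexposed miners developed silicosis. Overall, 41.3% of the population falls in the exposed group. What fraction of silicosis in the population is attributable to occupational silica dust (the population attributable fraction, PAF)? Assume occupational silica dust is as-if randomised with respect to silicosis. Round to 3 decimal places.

p₁ = 0.868, p₀ = 0.231.
Overall risk P(Y=1) = π·p₁ + (1−π)·p₀ = 0.413×0.868 + 0.587×0.231 = 0.49408.
Under exogeneity, PAF = [P(Y=1) − p₀] / P(Y=1).
PAF = (0.49408 − 0.231) / 0.49408 ≈ 0.5325

PAF ≈ 0.532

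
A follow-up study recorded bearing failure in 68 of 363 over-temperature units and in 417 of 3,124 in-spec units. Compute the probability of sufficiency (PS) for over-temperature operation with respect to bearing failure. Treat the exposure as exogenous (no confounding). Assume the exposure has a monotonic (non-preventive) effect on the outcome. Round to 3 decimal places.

p₁ = P(outcome | exposed) = 68/363 = 0.18733
p₀ = P(outcome | unexposed) = 417/3124 = 0.13348
Under exogeneity and monotonicity, PS = (p₁ − p₀) / (1 − p₀).
PS = (0.18733 − 0.13348) / (1 − 0.13348) = 0.053845 / 0.86652 ≈ 0.0621

PS ≈ 0.062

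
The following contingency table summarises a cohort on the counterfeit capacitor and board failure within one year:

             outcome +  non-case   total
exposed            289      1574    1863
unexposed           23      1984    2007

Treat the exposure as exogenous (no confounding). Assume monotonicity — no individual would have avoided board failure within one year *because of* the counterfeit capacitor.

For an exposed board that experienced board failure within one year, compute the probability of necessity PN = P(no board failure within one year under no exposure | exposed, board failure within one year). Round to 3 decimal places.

PN ≈ 0.926

p₁ = P(outcome | exposed) = 289/1863 = 0.15513
p₀ = P(outcome | unexposed) = 23/2007 = 0.01146
Under exogeneity and monotonicity, PN = (p₁ − p₀)/p₁.
PN = (0.15513 − 0.01146) / 0.15513 ≈ 0.9261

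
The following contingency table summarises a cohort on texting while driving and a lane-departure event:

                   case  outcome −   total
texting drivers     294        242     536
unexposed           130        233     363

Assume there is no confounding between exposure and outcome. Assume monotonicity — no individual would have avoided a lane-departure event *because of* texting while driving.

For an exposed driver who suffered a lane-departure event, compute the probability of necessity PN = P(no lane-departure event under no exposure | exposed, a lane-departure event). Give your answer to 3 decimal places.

p₁ = P(outcome | exposed) = 294/536 = 0.54851
p₀ = P(outcome | unexposed) = 130/363 = 0.35813
Under exogeneity and monotonicity, PN = (p₁ − p₀)/p₁.
PN = (0.54851 − 0.35813) / 0.54851 ≈ 0.3471

PN ≈ 0.347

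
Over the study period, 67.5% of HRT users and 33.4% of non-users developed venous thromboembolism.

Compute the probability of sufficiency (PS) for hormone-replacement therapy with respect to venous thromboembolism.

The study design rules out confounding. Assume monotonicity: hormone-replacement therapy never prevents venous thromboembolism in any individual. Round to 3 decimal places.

PS ≈ 0.512

p₁ = 0.675, p₀ = 0.334.
Under exogeneity and monotonicity, PS = (p₁ − p₀) / (1 − p₀).
PS = (0.675 − 0.334) / (1 − 0.334) = 0.341 / 0.666 ≈ 0.5120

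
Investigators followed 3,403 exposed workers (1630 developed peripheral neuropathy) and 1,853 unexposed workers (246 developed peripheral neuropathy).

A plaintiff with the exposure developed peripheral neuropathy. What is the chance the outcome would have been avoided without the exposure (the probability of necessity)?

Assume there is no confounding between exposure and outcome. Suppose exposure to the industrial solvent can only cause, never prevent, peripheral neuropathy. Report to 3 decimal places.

p₁ = P(outcome | exposed) = 1630/3403 = 0.47899
p₀ = P(outcome | unexposed) = 246/1853 = 0.13276
Under exogeneity and monotonicity, PN = (p₁ − p₀) / p₁.
PN = (0.47899 − 0.13276) / 0.47899 = 0.34623 / 0.47899 ≈ 0.7228

PN ≈ 0.723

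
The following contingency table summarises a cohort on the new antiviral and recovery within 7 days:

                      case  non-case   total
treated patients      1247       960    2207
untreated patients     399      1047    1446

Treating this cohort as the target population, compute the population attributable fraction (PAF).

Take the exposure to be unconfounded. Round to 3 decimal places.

PAF ≈ 0.388

p₁ = P(outcome | exposed) = 1247/2207 = 0.56502
p₀ = P(outcome | unexposed) = 399/1446 = 0.27593
Exposure prevalence π = 2207/3653 = 0.60416; overall risk P(Y=1) = 0.45059.
Under exogeneity, PAF = [P(Y=1) − p₀]/P(Y=1).
PAF = (0.45059 − 0.27593) / 0.45059 ≈ 0.3876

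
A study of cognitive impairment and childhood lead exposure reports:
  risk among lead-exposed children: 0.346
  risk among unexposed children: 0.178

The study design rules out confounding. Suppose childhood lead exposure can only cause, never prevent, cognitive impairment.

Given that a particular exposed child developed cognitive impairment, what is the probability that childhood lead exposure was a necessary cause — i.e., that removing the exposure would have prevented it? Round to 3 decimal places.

Let p₁ = 0.346, p₀ = 0.178.
Under exogeneity and monotonicity, PN = (p₁ − p₀) / p₁.
PN = (0.346 − 0.178) / 0.346 = 0.168 / 0.346 ≈ 0.4855

PN ≈ 0.486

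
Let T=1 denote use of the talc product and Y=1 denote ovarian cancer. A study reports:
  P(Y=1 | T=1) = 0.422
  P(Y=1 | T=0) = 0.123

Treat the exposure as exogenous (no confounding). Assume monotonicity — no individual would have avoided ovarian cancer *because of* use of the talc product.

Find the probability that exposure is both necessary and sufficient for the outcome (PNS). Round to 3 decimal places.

Let p₁ = 0.422, p₀ = 0.123.
Under exogeneity and monotonicity, PNS = p₁ − p₀.
PNS = 0.422 − 0.123 = 0.299

PNS ≈ 0.299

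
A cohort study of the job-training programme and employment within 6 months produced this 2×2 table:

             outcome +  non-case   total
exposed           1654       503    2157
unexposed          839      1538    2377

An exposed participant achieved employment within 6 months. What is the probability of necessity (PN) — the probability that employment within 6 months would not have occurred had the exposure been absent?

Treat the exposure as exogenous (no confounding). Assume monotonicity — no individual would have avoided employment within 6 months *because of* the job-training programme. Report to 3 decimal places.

p₁ = P(outcome | exposed) = 1654/2157 = 0.76681
p₀ = P(outcome | unexposed) = 839/2377 = 0.35297
Under exogeneity and monotonicity, PN = (p₁ − p₀) / p₁.
PN = (0.76681 − 0.35297) / 0.76681 = 0.41384 / 0.76681 ≈ 0.5397

PN ≈ 0.540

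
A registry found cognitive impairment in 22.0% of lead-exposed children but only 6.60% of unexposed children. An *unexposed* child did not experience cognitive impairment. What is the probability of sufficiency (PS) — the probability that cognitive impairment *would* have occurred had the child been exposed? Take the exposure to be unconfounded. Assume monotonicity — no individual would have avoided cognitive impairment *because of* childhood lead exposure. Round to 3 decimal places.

p₁ = 0.22, p₀ = 0.066.
Under exogeneity and monotonicity, PS = (p₁ − p₀) / (1 − p₀).
PS = (0.22 − 0.066) / (1 − 0.066) = 0.154 / 0.934 ≈ 0.1649

PS ≈ 0.165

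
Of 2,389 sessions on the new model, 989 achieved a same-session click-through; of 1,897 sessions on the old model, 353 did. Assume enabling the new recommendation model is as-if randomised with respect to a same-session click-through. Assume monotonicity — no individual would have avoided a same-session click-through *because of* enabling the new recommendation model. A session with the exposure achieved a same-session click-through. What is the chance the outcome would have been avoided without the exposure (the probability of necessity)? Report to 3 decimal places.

p₁ = P(outcome | exposed) = 989/2389 = 0.41398
p₀ = P(outcome | unexposed) = 353/1897 = 0.18608
Under exogeneity and monotonicity, PN = (p₁ − p₀) / p₁.
PN = (0.41398 − 0.18608) / 0.41398 = 0.2279 / 0.41398 ≈ 0.5505

PN ≈ 0.551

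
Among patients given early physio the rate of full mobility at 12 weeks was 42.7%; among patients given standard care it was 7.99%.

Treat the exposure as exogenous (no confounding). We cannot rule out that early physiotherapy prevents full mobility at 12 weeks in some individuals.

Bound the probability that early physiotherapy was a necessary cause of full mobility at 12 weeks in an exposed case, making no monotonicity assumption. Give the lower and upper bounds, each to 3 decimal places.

p₁ = 0.427, p₀ = 0.0799.
Under exogeneity alone the bounds on PN are max{0,(p₁−p₀)/p₁} ≤ PN ≤ min{1,(1−p₀)/p₁}.
  lower = (p₁ − p₀)/p₁ = 0.3471 / 0.427 ≈ 0.8129
  upper = min{1, (1 − p₀)/p₁} = 0.9201 / 0.427 ≈ 2.1548 → capped at 1

0.813 ≤ PN ≤ 1.000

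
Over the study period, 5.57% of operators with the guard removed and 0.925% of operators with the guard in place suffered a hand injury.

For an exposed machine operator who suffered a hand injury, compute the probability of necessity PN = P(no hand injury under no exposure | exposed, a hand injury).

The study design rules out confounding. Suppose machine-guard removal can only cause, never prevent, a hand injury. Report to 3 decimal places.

PN ≈ 0.834

p₁ = 0.0557, p₀ = 0.00925.
Under exogeneity and monotonicity, PN = (p₁ − p₀) / p₁.
PN = (0.0557 − 0.00925) / 0.0557 = 0.04645 / 0.0557 ≈ 0.8339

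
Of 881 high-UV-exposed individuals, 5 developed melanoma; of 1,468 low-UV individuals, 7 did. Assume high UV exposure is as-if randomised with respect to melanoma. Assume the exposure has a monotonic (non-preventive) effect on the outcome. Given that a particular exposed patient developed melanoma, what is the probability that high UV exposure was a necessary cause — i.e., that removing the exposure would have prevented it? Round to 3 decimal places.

PN ≈ 0.160

p₁ = P(outcome | exposed) = 5/881 = 0.0056754
p₀ = P(outcome | unexposed) = 7/1468 = 0.0047684
Under exogeneity and monotonicity, PN = (p₁ − p₀) / p₁.
PN = (0.0056754 − 0.0047684) / 0.0056754 = 0.00090698 / 0.0056754 ≈ 0.1598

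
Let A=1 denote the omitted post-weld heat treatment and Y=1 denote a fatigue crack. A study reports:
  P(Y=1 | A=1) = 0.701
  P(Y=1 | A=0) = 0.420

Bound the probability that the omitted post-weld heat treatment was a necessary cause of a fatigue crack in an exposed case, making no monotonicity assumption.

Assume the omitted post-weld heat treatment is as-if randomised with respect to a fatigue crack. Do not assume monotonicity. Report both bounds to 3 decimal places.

Let p₁ = 0.701, p₀ = 0.42.
Under exogeneity alone the bounds on PN are max{0,(p₁−p₀)/p₁} ≤ PN ≤ min{1,(1−p₀)/p₁}.
  lower = (p₁ − p₀)/p₁ = 0.281 / 0.701 ≈ 0.4009
  upper = min{1, (1 − p₀)/p₁} = 0.58 / 0.701 ≈ 0.8274

0.401 ≤ PN ≤ 0.827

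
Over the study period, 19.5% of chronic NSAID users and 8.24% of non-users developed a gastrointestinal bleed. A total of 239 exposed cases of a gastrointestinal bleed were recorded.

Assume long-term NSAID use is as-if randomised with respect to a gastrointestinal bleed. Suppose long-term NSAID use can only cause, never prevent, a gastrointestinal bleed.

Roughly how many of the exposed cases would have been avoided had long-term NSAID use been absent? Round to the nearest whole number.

p₁ = 0.195, p₀ = 0.0824.
PN = (p₁ − p₀)/p₁ = (0.195 − 0.0824) / 0.195 ≈ 0.57744.
Attributable cases ≈ PN × (exposed cases) = 0.57744 × 239 ≈ 138.01.

about 138 cases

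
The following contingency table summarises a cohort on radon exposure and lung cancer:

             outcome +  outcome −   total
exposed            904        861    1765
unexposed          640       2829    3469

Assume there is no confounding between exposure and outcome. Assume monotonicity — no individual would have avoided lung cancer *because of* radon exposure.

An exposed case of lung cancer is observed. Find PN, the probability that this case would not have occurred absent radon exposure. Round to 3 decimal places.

PN ≈ 0.640

p₁ = P(outcome | exposed) = 904/1765 = 0.51218
p₀ = P(outcome | unexposed) = 640/3469 = 0.18449
Under exogeneity and monotonicity, PN = (p₁ − p₀) / p₁.
PN = (0.51218 − 0.18449) / 0.51218 = 0.32769 / 0.51218 ≈ 0.6398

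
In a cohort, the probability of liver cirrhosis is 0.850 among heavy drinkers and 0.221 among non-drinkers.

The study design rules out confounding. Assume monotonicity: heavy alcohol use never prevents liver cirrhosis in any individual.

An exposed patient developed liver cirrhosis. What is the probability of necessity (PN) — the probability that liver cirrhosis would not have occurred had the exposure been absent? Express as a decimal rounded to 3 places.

PN ≈ 0.740

Let p₁ = 0.85, p₀ = 0.221.
Under exogeneity and monotonicity, PN = (p₁ − p₀) / p₁.
PN = (0.85 − 0.221) / 0.85 = 0.629 / 0.85 ≈ 0.7400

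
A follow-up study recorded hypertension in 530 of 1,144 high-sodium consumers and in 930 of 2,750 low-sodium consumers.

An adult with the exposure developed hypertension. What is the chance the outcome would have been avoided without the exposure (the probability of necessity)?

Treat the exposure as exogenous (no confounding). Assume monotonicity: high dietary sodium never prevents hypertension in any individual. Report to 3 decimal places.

p₁ = P(outcome | exposed) = 530/1144 = 0.46329
p₀ = P(outcome | unexposed) = 930/2750 = 0.33818
Under exogeneity and monotonicity, PN = (p₁ − p₀) / p₁.
PN = (0.46329 − 0.33818) / 0.46329 = 0.1251 / 0.46329 ≈ 0.2700

PN ≈ 0.270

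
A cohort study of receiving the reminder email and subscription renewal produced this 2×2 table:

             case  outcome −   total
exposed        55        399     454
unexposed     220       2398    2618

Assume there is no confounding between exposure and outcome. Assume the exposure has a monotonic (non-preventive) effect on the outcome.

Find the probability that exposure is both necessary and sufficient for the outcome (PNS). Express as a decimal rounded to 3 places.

p₁ = P(outcome | exposed) = 55/454 = 0.12115
p₀ = P(outcome | unexposed) = 220/2618 = 0.084034
Under exogeneity and monotonicity, PNS = p₁ − p₀.
PNS = 0.12115 − 0.084034 = 0.037112

PNS ≈ 0.037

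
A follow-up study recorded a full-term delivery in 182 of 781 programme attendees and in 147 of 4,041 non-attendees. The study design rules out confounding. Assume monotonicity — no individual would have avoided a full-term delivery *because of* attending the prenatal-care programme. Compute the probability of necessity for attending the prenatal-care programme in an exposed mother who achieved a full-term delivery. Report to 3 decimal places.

p₁ = P(outcome | exposed) = 182/781 = 0.23303
p₀ = P(outcome | unexposed) = 147/4041 = 0.036377
Under exogeneity and monotonicity, PN = (p₁ − p₀) / p₁.
PN = (0.23303 − 0.036377) / 0.23303 = 0.19666 / 0.23303 ≈ 0.8439

PN ≈ 0.844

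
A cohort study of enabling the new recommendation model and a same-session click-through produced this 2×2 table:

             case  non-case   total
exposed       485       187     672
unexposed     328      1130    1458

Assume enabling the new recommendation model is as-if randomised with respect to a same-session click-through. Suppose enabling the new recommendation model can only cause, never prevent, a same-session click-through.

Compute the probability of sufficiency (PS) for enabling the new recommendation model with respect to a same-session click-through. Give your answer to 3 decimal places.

p₁ = P(outcome | exposed) = 485/672 = 0.72173
p₀ = P(outcome | unexposed) = 328/1458 = 0.22497
Under exogeneity and monotonicity, PS = (p₁ − p₀) / (1 − p₀).
PS = (0.72173 − 0.22497) / (1 − 0.22497) = 0.49676 / 0.77503 ≈ 0.6410

PS ≈ 0.641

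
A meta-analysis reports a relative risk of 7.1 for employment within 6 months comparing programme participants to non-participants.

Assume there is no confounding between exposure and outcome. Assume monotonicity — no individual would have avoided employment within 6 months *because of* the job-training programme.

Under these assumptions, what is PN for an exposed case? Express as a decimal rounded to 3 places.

Under exogeneity and monotonicity, PN = (RR − 1) / RR = 1 − 1/RR.
PN = (7.1 − 1) / 7.1 = 6.1 / 7.1 ≈ 0.8592

PN ≈ 0.859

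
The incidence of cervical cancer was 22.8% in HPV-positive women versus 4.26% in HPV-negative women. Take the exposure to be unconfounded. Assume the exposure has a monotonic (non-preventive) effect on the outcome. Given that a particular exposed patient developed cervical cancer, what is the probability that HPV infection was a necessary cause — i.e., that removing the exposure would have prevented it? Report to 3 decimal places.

p₁ = 0.228, p₀ = 0.0426.
Under exogeneity and monotonicity, PN = (p₁ − p₀) / p₁.
PN = (0.228 − 0.0426) / 0.228 = 0.1854 / 0.228 ≈ 0.8132

PN ≈ 0.813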